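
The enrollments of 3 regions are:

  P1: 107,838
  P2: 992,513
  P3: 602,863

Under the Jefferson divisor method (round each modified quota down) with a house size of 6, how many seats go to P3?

Standard divisor 1703214/6 ≈ 283869; standard quotas: P1 0.380, P2 3.496, P3 2.124.
Rounding down gives 0, 3, 2 = 5 seats, so the divisor must be adjusted.
With modified divisor 224500: modified quotas P1 0.480, P2 4.421, P3 2.685.
Rounding down: P1 0, P2 4, P3 2 (total 6).
P3 receives 2.

2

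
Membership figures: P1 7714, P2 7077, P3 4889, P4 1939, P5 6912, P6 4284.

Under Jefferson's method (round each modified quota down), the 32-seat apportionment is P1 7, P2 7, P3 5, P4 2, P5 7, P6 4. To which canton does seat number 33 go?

Priority for the next seat is population ÷ (current seats + 1).
Priorities: P1 964.250, P2 884.625, P3 814.833, P4 646.333, P5 864.000, P6 856.800.
Highest priority: P1.

P1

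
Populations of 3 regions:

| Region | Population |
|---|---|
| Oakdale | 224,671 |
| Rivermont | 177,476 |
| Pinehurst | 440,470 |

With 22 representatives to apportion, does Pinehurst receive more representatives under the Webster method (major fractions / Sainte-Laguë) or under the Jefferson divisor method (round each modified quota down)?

Webster: Oakdale 6, Rivermont 5, Pinehurst 11.
Jefferson: Oakdale 6, Rivermont 4, Pinehurst 12.
Pinehurst gets 11 under Webster and 12 under Jefferson.

Jefferson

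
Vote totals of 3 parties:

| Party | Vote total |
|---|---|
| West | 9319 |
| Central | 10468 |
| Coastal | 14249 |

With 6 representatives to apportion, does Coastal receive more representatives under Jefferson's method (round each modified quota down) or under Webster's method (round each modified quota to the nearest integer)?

Jefferson: West 1, Central 2, Coastal 3.
Webster: West 2, Central 2, Coastal 2.
Coastal gets 3 under Jefferson and 2 under Webster.

Jefferson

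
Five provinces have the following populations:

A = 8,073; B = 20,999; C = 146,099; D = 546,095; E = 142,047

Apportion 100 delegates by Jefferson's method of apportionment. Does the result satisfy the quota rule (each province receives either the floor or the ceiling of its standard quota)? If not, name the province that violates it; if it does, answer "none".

D

Standard quotas: A 0.935, B 2.432, C 16.923, D 63.256, E 16.454.
Jefferson allocation: A 0, B 2, C 17, D 65, E 16.
D has quota 63.256 (lower 63, upper 64) but receives 65 — outside the quota interval.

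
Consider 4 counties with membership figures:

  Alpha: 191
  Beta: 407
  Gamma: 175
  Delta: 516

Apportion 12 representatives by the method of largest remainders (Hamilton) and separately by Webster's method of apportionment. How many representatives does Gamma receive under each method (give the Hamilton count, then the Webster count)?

Hamilton: Alpha 2, Beta 4, Gamma 1, Delta 5.
Webster: Alpha 2, Beta 4, Gamma 2, Delta 4.
Gamma gets 1 under Hamilton and 2 under Webster.

1 and 2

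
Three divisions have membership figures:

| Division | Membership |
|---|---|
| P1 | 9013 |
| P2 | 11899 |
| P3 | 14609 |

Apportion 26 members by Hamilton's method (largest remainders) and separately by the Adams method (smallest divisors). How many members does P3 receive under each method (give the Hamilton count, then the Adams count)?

Hamilton: P1 6, P2 9, P3 11.
Adams: P1 7, P2 9, P3 10.
P3 gets 11 under Hamilton and 10 under Adams.

11 and 10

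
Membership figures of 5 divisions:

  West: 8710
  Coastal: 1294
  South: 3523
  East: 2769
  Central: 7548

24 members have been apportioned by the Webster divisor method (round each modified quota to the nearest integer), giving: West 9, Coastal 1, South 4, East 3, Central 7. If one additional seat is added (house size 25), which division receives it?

Priority for the next seat is population ÷ (current seats + 0.5).
Priorities: West 916.842, Coastal 862.667, South 782.889, East 791.143, Central 1006.400.
Highest priority: Central.

Central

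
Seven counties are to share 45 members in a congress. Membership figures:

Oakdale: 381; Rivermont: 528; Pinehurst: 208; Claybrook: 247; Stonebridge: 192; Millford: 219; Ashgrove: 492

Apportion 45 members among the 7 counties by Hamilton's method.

Total 2267; standard divisor 2267/45 ≈ 50.378.
Standard quotas: Oakdale 7.563, Rivermont 10.481, Pinehurst 4.129, Claybrook 4.903, Stonebridge 3.811, Millford 4.347, Ashgrove 9.766.
Lower quotas: Oakdale 7, Rivermont 10, Pinehurst 4, Claybrook 4, Stonebridge 3, Millford 4, Ashgrove 9 (sum 41, leaving 4 seats).
Remainders in descending order: Claybrook 0.903, Stonebridge 0.811, Ashgrove 0.766, Oakdale 0.563, Rivermont 0.481, Millford 0.347, Pinehurst 0.129.
Largest remainders: Claybrook, Stonebridge, Ashgrove, Oakdale receive the extra seats.

Oakdale 8; Rivermont 10; Pinehurst 4; Claybrook 5; Stonebridge 4; Millford 4; Ashgrove 10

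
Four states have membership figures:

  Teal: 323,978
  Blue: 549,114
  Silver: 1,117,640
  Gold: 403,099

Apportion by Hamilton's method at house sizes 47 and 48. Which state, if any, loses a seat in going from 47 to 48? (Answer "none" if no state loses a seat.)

none

At 47 seats: Teal 6, Blue 11, Silver 22, Gold 8.
At 48 seats: Teal 7, Blue 11, Silver 22, Gold 8.
No state's allocation decreased.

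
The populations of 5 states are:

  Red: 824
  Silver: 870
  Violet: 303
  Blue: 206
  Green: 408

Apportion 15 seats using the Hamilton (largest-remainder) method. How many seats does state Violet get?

The standard divisor is 2611/15 ≈ 174.067.
Standard quotas: Red 4.734, Silver 4.998, Violet 1.741, Blue 1.183, Green 2.344.
Lower quotas: Red 4, Silver 4, Violet 1, Blue 1, Green 2 (sum 12, leaving 3 seats).
Remainders in descending order: Silver 0.998, Violet 0.741, Red 0.734, Green 0.344, Blue 0.183.
The surplus seats go to Silver, Violet, Red.
Violet receives 2.

2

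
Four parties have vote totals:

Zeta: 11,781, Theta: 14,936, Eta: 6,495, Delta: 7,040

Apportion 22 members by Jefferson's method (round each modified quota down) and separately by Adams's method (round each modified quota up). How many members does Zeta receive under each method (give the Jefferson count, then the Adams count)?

Jefferson: Zeta 7, Theta 8, Eta 3, Delta 4.
Adams: Zeta 6, Theta 8, Eta 4, Delta 4.
Zeta gets 7 under Jefferson and 6 under Adams.

7 and 6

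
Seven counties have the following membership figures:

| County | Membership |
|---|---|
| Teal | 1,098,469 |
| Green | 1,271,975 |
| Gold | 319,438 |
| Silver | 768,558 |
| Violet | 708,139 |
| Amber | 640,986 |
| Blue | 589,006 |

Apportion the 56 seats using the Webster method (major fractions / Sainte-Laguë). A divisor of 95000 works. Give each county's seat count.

Teal=12, Green=13, Gold=3, Silver=8, Violet=7, Amber=7, Blue=6

With modified divisor 95000: modified quotas Teal 11.563, Green 13.389, Gold 3.363, Silver 8.090, Violet 7.454, Amber 6.747, Blue 6.200.
Rounding to the nearest integer: Teal 12, Green 13, Gold 3, Silver 8, Violet 7, Amber 7, Blue 6 (total 56).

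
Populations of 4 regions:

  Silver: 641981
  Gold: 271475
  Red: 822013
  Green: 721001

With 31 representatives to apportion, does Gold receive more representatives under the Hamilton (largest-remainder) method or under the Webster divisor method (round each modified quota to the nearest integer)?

Hamilton

Hamilton: Silver 8, Gold 4, Red 10, Green 9.
Webster: Silver 8, Gold 3, Red 11, Green 9.
Gold gets 4 under Hamilton and 3 under Webster.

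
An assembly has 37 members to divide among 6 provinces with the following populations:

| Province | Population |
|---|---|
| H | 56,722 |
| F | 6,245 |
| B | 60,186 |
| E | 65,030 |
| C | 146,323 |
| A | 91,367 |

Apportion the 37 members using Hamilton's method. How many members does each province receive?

The standard divisor is 425873/37 ≈ 11510.081.
Standard quotas: H 4.9280, F 0.5426, B 5.2290, E 5.6498, C 12.7126, A 7.9380.
Lower quotas: H 4, F 0, B 5, E 5, C 12, A 7 (sum 33, leaving 4 seats).
Remainders in descending order: A 0.9380, H 0.9280, C 0.7126, E 0.6498, F 0.5426, B 0.2290.
The surplus seats go to A, H, C, E.

H 5; F 0; B 5; E 6; C 13; A 8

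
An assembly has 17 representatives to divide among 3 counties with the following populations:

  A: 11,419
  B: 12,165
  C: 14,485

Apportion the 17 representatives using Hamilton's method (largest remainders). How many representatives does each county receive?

The standard divisor is 38069/17 ≈ 2239.353.
Standard quotas: A 5.0992, B 5.4324, C 6.4684.
Lower quotas: A 5, B 5, C 6 (sum 16, leaving 1 seat).
Remainders in descending order: C 0.4684, B 0.4324, A 0.0992.
Largest remainder: C receives the extra seat.

A=5, B=5, C=7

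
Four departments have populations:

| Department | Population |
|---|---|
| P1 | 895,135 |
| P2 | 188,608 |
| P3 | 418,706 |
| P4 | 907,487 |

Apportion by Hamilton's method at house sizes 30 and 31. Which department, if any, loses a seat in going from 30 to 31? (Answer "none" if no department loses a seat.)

P2

At 30 seats: P1 11, P2 3, P3 5, P4 11.
At 31 seats: P1 12, P2 2, P3 5, P4 12.
P2 drops from 3 to 2.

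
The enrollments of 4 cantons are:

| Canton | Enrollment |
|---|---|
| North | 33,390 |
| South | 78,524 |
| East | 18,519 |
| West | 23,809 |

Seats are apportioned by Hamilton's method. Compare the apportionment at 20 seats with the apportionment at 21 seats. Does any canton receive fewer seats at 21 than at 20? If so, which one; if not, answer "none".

At 20 seats: North 4, South 10, East 3, West 3.
At 21 seats: North 5, South 11, East 2, West 3.
East drops from 3 to 2.

East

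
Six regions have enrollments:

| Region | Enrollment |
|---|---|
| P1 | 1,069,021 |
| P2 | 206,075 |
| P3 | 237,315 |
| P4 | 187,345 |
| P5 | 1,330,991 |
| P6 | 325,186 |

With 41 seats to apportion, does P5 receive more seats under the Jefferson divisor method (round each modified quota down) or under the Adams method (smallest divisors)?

Jefferson: P1 13, P2 2, P3 3, P4 2, P5 17, P6 4.
Adams: P1 13, P2 3, P3 3, P4 3, P5 15, P6 4.
P5 gets 17 under Jefferson and 15 under Adams.

Jefferson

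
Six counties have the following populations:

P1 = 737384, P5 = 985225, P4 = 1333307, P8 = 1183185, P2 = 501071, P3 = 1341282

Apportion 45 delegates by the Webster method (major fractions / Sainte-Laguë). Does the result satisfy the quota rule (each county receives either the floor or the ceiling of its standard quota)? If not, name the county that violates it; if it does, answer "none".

Standard quotas: P1 5.456, P5 7.290, P4 9.866, P8 8.755, P2 3.708, P3 9.925.
Webster allocation: P1 5, P5 7, P4 10, P8 9, P2 4, P3 10.
Every allocation lies between the lower and upper quota.

none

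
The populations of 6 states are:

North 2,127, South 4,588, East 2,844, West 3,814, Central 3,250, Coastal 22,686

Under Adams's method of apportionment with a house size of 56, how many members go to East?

4

Standard divisor 39309/56 ≈ 701.946; standard quotas: North 3.030, South 6.536, East 4.052, West 5.433, Central 4.630, Coastal 32.319.
Rounding up gives 4, 7, 5, 6, 5, 33 = 60 seats, so the divisor must be adjusted.
With modified divisor 740: modified quotas North 2.874, South 6.200, East 3.843, West 5.154, Central 4.392, Coastal 30.657.
Rounding up: North 3, South 7, East 4, West 6, Central 5, Coastal 31 (total 56).
East receives 4.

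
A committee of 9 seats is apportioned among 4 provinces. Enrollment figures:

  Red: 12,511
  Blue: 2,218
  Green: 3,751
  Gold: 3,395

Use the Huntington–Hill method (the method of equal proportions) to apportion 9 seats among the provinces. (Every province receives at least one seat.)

Red 5; Blue 1; Green 2; Gold 1

With divisor 2526: modified quotas Red 4.953, Blue 0.878, Green 1.485, Gold 1.344.
Geometric-mean thresholds: Red √(4·5)=4.472, Blue (min 1), Green √(1·2)=1.414, Gold √(1·2)=1.414.
Each quota rounded against its threshold gives Red 5, Blue 1, Green 2, Gold 1 (total 9).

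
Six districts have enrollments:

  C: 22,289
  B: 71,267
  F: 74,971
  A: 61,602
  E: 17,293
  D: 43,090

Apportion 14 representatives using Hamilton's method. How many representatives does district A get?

3

The standard divisor is 290512/14 ≈ 20750.857.
Standard quotas: C 1.0741, B 3.4344, F 3.6129, A 2.9686, E 0.8334, D 2.0765.
Lower quotas: C 1, B 3, F 3, A 2, E 0, D 2 (sum 11, leaving 3 seats).
Remainders in descending order: A 0.9686, E 0.8334, F 0.6129, B 0.4344, D 0.0765, C 0.0741.
Largest remainders: A, E, F receive the extra seats.
A receives 3.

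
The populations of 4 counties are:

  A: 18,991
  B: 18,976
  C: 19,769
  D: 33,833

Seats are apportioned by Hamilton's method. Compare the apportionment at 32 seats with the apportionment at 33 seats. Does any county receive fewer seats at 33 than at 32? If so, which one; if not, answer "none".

At 32 seats: A 7, B 6, C 7, D 12.
At 33 seats: A 7, B 7, C 7, D 12.
No county's allocation decreased.

none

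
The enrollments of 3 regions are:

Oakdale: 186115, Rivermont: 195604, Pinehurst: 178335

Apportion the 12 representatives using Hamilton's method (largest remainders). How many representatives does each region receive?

Oakdale 4, Rivermont 4, Pinehurst 4

The standard divisor is 560054/12 ≈ 46671.167.
Standard quotas: Oakdale 3.9878, Rivermont 4.1911, Pinehurst 3.8211.
Lower quotas: Oakdale 3, Rivermont 4, Pinehurst 3 (sum 10, leaving 2 seats).
Remainders in descending order: Oakdale 0.9878, Pinehurst 0.8211, Rivermont 0.1911.
The surplus seats go to Oakdale, Pinehurst.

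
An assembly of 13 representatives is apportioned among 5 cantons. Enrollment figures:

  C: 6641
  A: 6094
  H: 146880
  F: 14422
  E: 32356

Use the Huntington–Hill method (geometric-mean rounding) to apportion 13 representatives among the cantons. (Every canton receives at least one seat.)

C=1, A=1, H=8, F=1, E=2

With divisor 18469: modified quotas C 0.360, A 0.330, H 7.953, F 0.781, E 1.752.
Geometric-mean thresholds: C (min 1), A (min 1), H √(7·8)=7.483, F (min 1), E √(1·2)=1.414.
Each quota rounded against its threshold gives C 1, A 1, H 8, F 1, E 2 (total 13).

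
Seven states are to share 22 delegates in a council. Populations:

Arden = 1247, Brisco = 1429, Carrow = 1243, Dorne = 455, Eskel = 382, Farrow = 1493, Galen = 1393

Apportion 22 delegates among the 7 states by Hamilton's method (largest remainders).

Arden=4, Brisco=4, Carrow=4, Dorne=1, Eskel=1, Farrow=4, Galen=4

The standard divisor is 7642/22 ≈ 347.364.
Standard quotas: Arden 3.590, Brisco 4.114, Carrow 3.578, Dorne 1.310, Eskel 1.100, Farrow 4.298, Galen 4.010.
Lower quotas: Arden 3, Brisco 4, Carrow 3, Dorne 1, Eskel 1, Farrow 4, Galen 4 (sum 20, leaving 2 seats).
Remainders in descending order: Arden 0.590, Carrow 0.578, Dorne 0.310, Farrow 0.298, Brisco 0.114, Eskel 0.100, Galen 0.010.
The surplus seats go to Arden, Carrow.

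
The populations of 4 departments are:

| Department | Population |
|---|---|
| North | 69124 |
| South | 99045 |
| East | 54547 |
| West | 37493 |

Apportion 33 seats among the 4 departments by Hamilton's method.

Standard divisor: 260209 ÷ 33 ≈ 7885.121.
Standard quotas: North 8.7664, South 12.5610, East 6.9177, West 4.7549.
Lower quotas: North 8, South 12, East 6, West 4 (sum 30, leaving 3 seats).
Remainders in descending order: East 0.9177, North 0.7664, West 0.7549, South 0.5610.
Largest remainders: East, North, West receive the extra seats.

North 9, South 12, East 7, West 5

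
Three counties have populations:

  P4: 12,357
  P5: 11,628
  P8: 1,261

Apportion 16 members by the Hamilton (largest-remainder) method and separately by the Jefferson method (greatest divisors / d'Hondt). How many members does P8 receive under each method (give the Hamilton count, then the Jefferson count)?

1 and 0

Hamilton: P4 8, P5 7, P8 1.
Jefferson: P4 8, P5 8, P8 0.
P8 gets 1 under Hamilton and 0 under Jefferson.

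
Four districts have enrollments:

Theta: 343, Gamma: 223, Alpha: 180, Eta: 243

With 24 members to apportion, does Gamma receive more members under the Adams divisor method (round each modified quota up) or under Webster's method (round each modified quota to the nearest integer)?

Webster

Adams: Theta 8, Gamma 5, Alpha 5, Eta 6.
Webster: Theta 8, Gamma 6, Alpha 4, Eta 6.
Gamma gets 5 under Adams and 6 under Webster.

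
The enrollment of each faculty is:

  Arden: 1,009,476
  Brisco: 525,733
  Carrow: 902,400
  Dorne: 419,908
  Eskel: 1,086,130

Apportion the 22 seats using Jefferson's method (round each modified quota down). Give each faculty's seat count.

Arden 6; Brisco 3; Carrow 5; Dorne 2; Eskel 6

Standard divisor 3943647/22 ≈ 179256.682; standard quotas: Arden 5.631, Brisco 2.933, Carrow 5.034, Dorne 2.342, Eskel 6.059.
Rounding down gives 5, 2, 5, 2, 6 = 20 seats, so the divisor must be adjusted.
With modified divisor 161700: modified quotas Arden 6.243, Brisco 3.251, Carrow 5.581, Dorne 2.597, Eskel 6.717.
Rounding down: Arden 6, Brisco 3, Carrow 5, Dorne 2, Eskel 6 (total 22).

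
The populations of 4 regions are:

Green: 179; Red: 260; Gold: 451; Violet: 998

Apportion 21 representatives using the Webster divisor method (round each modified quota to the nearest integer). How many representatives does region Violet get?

11

Standard divisor 1888/21 ≈ 89.905; standard quotas: Green 1.991, Red 2.892, Gold 5.016, Violet 11.101.
Rounding to the nearest integer gives Green 2, Red 3, Gold 5, Violet 11 — total 21, matching the house size, so no adjustment is needed.
Violet receives 11.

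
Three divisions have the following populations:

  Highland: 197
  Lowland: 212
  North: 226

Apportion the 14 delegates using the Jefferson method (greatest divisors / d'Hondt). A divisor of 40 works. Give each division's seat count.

Highland=4, Lowland=5, North=5

With modified divisor 40: modified quotas Highland 4.925, Lowland 5.300, North 5.650.
Rounding down: Highland 4, Lowland 5, North 5 (total 14).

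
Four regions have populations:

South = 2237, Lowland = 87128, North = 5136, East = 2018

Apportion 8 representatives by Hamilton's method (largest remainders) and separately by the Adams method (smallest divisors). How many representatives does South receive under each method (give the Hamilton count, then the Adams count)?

Hamilton: South 0, Lowland 7, North 1, East 0.
Adams: South 1, Lowland 5, North 1, East 1.
South gets 0 under Hamilton and 1 under Adams.

0 and 1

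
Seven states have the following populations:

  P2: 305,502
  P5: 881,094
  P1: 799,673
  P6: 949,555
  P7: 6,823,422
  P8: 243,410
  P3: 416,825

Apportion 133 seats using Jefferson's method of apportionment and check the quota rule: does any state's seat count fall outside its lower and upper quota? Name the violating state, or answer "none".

Standard quotas: P2 3.900, P5 11.247, P1 10.207, P6 12.121, P7 87.098, P8 3.107, P3 5.321.
Jefferson allocation: P2 3, P5 11, P1 10, P6 12, P7 89, P8 3, P3 5.
P7 has quota 87.098 (lower 87, upper 88) but receives 89 — outside the quota interval.

P7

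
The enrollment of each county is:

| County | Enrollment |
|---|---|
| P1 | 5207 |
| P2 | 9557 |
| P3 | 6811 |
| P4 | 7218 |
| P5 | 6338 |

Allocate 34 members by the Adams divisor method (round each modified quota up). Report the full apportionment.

Standard divisor 35131/34 ≈ 1033.265; standard quotas: P1 5.039, P2 9.249, P3 6.592, P4 6.986, P5 6.134.
Rounding up gives 6, 10, 7, 7, 7 = 37 seats, so the divisor must be adjusted.
With modified divisor 1100: modified quotas P1 4.734, P2 8.688, P3 6.192, P4 6.562, P5 5.762.
Rounding up: P1 5, P2 9, P3 7, P4 7, P5 6 (total 34).

P1 5, P2 9, P3 7, P4 7, P5 6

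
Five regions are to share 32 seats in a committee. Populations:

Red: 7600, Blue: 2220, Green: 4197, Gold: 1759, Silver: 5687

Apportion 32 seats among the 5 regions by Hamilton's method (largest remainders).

Red=11; Blue=3; Green=6; Gold=3; Silver=9

Standard divisor: 21463 ÷ 32 ≈ 670.719.
Standard quotas: Red 11.3311, Blue 3.3099, Green 6.2575, Gold 2.6226, Silver 8.4790.
Lower quotas: Red 11, Blue 3, Green 6, Gold 2, Silver 8 (sum 30, leaving 2 seats).
Remainders in descending order: Gold 0.6226, Silver 0.4790, Red 0.3311, Blue 0.3099, Green 0.2575.
The surplus seats go to Gold, Silver.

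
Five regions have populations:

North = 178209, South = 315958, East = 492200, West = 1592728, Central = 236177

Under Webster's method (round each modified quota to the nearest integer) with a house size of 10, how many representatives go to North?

1

Standard divisor 2815272/10 ≈ 281527.2; standard quotas: North 0.633, South 1.122, East 1.748, West 5.657, Central 0.839.
Rounding to the nearest integer gives 1, 1, 2, 6, 1 = 11 seats, so the divisor must be adjusted.
With modified divisor 308900: modified quotas North 0.577, South 1.023, East 1.593, West 5.156, Central 0.765.
Rounding to the nearest integer: North 1, South 1, East 2, West 5, Central 1 (total 10).
North receives 1.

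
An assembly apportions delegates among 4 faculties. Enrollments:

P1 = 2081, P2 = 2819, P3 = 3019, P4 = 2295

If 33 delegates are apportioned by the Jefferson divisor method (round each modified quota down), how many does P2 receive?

9

Standard divisor 10214/33 ≈ 309.515; standard quotas: P1 6.723, P2 9.108, P3 9.754, P4 7.415.
Rounding down gives 6, 9, 9, 7 = 31 seats, so the divisor must be adjusted.
With modified divisor 290: modified quotas P1 7.176, P2 9.721, P3 10.410, P4 7.914.
Rounding down: P1 7, P2 9, P3 10, P4 7 (total 33).
P2 receives 9.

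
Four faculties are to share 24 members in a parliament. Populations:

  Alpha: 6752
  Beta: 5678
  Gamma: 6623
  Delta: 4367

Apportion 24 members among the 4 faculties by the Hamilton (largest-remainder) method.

The standard divisor is 23420/24 ≈ 975.833.
Standard quotas: Alpha 6.9192, Beta 5.8186, Gamma 6.7870, Delta 4.4751.
Lower quotas: Alpha 6, Beta 5, Gamma 6, Delta 4 (sum 21, leaving 3 seats).
Remainders in descending order: Alpha 0.9192, Beta 0.8186, Gamma 0.7870, Delta 0.4751.
The surplus seats go to Alpha, Beta, Gamma.

Alpha=7, Beta=6, Gamma=7, Delta=4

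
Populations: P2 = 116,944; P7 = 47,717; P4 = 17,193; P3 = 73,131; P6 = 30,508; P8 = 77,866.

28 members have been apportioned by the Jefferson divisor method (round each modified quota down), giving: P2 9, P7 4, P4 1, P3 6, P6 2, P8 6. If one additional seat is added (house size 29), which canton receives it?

P2

Priority for the next seat is population ÷ (current seats + 1).
Priorities: P2 11694.400, P7 9543.400, P4 8596.500, P3 10447.286, P6 10169.333, P8 11123.714.
Highest priority: P2.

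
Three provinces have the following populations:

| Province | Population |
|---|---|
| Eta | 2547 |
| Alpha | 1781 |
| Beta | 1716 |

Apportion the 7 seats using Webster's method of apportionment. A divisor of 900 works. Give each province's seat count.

Eta=3, Alpha=2, Beta=2

With modified divisor 900: modified quotas Eta 2.830, Alpha 1.979, Beta 1.907.
Rounding to the nearest integer: Eta 3, Alpha 2, Beta 2 (total 7).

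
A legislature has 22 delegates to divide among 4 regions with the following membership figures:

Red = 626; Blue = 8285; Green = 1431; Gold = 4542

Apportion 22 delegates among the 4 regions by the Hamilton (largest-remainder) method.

Red: 1; Blue: 12; Green: 2; Gold: 7

Standard divisor: 14884 ÷ 22 ≈ 676.545.
Standard quotas: Red 0.9253, Blue 12.2460, Green 2.1152, Gold 6.7135.
Lower quotas: Red 0, Blue 12, Green 2, Gold 6 (sum 20, leaving 2 seats).
Remainders in descending order: Red 0.9253, Gold 0.7135, Blue 0.2460, Green 0.1152.
Largest remainders: Red, Gold receive the extra seats.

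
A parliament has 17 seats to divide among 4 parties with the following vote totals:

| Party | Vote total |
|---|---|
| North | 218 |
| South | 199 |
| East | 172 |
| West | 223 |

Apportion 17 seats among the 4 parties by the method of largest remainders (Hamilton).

The standard divisor is 812/17 ≈ 47.765.
Standard quotas: North 4.564, South 4.166, East 3.601, West 4.669.
Lower quotas: North 4, South 4, East 3, West 4 (sum 15, leaving 2 seats).
Remainders in descending order: West 0.669, East 0.601, North 0.564, South 0.166.
The surplus seats go to West, East.

North 4; South 4; East 4; West 5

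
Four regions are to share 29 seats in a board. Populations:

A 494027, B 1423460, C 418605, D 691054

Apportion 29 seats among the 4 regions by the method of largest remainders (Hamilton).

The standard divisor is 3027146/29 ≈ 104384.345.
Standard quotas: A 4.7328, B 13.6367, C 4.0102, D 6.6203.
Lower quotas: A 4, B 13, C 4, D 6 (sum 27, leaving 2 seats).
Remainders in descending order: A 0.7328, B 0.6367, D 0.6203, C 0.0102.
The surplus seats go to A, B.

A: 5; B: 14; C: 4; D: 6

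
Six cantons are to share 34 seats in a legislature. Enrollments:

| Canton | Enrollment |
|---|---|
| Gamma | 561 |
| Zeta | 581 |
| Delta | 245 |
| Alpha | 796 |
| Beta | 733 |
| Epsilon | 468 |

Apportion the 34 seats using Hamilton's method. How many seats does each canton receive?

The standard divisor is 3384/34 ≈ 99.529.
Standard quotas: Gamma 5.637, Zeta 5.837, Delta 2.462, Alpha 7.998, Beta 7.365, Epsilon 4.702.
Lower quotas: Gamma 5, Zeta 5, Delta 2, Alpha 7, Beta 7, Epsilon 4 (sum 30, leaving 4 seats).
Remainders in descending order: Alpha 0.998, Zeta 0.837, Epsilon 0.702, Gamma 0.637, Delta 0.462, Beta 0.365.
Largest remainders: Alpha, Zeta, Epsilon, Gamma receive the extra seats.

Gamma=6; Zeta=6; Delta=2; Alpha=8; Beta=7; Epsilon=5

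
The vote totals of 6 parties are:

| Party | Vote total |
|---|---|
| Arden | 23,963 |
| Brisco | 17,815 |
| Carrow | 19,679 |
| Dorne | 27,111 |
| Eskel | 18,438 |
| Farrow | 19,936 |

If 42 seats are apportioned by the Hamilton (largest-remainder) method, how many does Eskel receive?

The standard divisor is 126942/42 ≈ 3022.429.
Standard quotas: Arden 7.9284, Brisco 5.8943, Carrow 6.5110, Dorne 8.9699, Eskel 6.1004, Farrow 6.5960.
Lower quotas: Arden 7, Brisco 5, Carrow 6, Dorne 8, Eskel 6, Farrow 6 (sum 38, leaving 4 seats).
Remainders in descending order: Dorne 0.9699, Arden 0.9284, Brisco 0.8943, Farrow 0.5960, Carrow 0.5110, Eskel 0.1004.
Largest remainders: Dorne, Arden, Brisco, Farrow receive the extra seats.
Eskel receives 6.

6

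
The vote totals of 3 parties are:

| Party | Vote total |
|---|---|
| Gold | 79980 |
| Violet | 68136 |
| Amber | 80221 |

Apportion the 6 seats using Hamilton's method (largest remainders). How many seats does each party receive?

Gold: 2; Violet: 2; Amber: 2

Standard divisor: 228337 ÷ 6 ≈ 38056.167.
Standard quotas: Gold 2.1016, Violet 1.7904, Amber 2.1080.
Lower quotas: Gold 2, Violet 1, Amber 2 (sum 5, leaving 1 seat).
Remainders in descending order: Violet 0.7904, Amber 0.1080, Gold 0.1016.
The surplus seat goes to Violet.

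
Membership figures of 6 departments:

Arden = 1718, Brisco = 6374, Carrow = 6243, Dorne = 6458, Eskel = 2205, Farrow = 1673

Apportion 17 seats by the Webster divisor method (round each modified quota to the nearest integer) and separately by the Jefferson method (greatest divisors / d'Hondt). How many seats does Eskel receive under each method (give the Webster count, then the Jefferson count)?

2 and 1

Webster: Arden 1, Brisco 4, Carrow 4, Dorne 5, Eskel 2, Farrow 1.
Jefferson: Arden 1, Brisco 5, Carrow 4, Dorne 5, Eskel 1, Farrow 1.
Eskel gets 2 under Webster and 1 under Jefferson.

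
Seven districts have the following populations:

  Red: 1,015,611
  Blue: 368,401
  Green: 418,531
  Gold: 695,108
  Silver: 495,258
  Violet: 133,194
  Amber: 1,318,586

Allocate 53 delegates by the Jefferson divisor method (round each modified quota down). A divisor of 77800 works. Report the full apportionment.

Red 13; Blue 4; Green 5; Gold 8; Silver 6; Violet 1; Amber 16

With modified divisor 77800: modified quotas Red 13.054, Blue 4.735, Green 5.380, Gold 8.935, Silver 6.366, Violet 1.712, Amber 16.948.
Rounding down: Red 13, Blue 4, Green 5, Gold 8, Silver 6, Violet 1, Amber 16 (total 53).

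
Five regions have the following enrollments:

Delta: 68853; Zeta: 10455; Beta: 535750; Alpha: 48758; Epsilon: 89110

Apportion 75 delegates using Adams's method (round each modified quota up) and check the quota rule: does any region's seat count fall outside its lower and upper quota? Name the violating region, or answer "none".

Beta

Standard quotas: Delta 6.859, Zeta 1.041, Beta 53.367, Alpha 4.857, Epsilon 8.876.
Adams allocation: Delta 7, Zeta 2, Beta 52, Alpha 5, Epsilon 9.
Beta has quota 53.367 (lower 53, upper 54) but receives 52 — outside the quota interval.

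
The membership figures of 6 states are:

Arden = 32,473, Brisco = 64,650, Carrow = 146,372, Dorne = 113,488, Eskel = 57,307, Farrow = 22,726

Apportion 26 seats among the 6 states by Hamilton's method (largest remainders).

Arden 2, Brisco 4, Carrow 9, Dorne 7, Eskel 3, Farrow 1

The standard divisor is 437016/26 ≈ 16808.308.
Standard quotas: Arden 1.9320, Brisco 3.8463, Carrow 8.7083, Dorne 6.7519, Eskel 3.4094, Farrow 1.3521.
Lower quotas: Arden 1, Brisco 3, Carrow 8, Dorne 6, Eskel 3, Farrow 1 (sum 22, leaving 4 seats).
Remainders in descending order: Arden 0.9320, Brisco 0.8463, Dorne 0.7519, Carrow 0.7083, Eskel 0.4094, Farrow 0.3521.
The surplus seats go to Arden, Brisco, Dorne, Carrow.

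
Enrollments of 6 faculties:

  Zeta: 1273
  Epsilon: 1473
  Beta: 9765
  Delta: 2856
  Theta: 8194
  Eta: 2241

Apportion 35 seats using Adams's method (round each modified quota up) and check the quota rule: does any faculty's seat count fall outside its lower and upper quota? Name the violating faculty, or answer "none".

Standard quotas: Zeta 1.727, Epsilon 1.998, Beta 13.246, Delta 3.874, Theta 11.115, Eta 3.040.
Adams allocation: Zeta 2, Epsilon 2, Beta 13, Delta 4, Theta 11, Eta 3.
Every allocation lies between the lower and upper quota.

none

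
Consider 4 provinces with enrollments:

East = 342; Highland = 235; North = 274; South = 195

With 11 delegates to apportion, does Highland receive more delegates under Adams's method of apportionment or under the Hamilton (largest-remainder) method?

Adams: East 3, Highland 3, North 3, South 2.
Hamilton: East 4, Highland 2, North 3, South 2.
Highland gets 3 under Adams and 2 under Hamilton.

Adams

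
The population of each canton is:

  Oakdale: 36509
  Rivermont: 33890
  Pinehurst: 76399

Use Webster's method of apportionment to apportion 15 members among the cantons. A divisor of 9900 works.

Oakdale: 4; Rivermont: 3; Pinehurst: 8

With modified divisor 9900: modified quotas Oakdale 3.688, Rivermont 3.423, Pinehurst 7.717.
Rounding to the nearest integer: Oakdale 4, Rivermont 3, Pinehurst 8 (total 15).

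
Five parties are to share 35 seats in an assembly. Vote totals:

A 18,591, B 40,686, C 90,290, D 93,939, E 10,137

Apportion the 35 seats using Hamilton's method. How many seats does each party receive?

Total 253643; standard divisor 253643/35 ≈ 7246.943.
Standard quotas: A 2.5654, B 5.6142, C 12.4590, D 12.9626, E 1.3988.
Lower quotas: A 2, B 5, C 12, D 12, E 1 (sum 32, leaving 3 seats).
Remainders in descending order: D 0.9626, B 0.6142, A 0.5654, C 0.4590, E 0.3988.
Largest remainders: D, B, A receive the extra seats.

A 3, B 6, C 12, D 13, E 1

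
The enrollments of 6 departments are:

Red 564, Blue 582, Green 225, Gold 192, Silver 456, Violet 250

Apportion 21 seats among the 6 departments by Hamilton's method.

Red 5, Blue 6, Green 2, Gold 2, Silver 4, Violet 2

The standard divisor is 2269/21 ≈ 108.048.
Standard quotas: Red 5.220, Blue 5.387, Green 2.082, Gold 1.777, Silver 4.220, Violet 2.314.
Lower quotas: Red 5, Blue 5, Green 2, Gold 1, Silver 4, Violet 2 (sum 19, leaving 2 seats).
Remainders in descending order: Gold 0.777, Blue 0.387, Violet 0.314, Silver 0.220, Red 0.220, Green 0.082.
The surplus seats go to Gold, Blue.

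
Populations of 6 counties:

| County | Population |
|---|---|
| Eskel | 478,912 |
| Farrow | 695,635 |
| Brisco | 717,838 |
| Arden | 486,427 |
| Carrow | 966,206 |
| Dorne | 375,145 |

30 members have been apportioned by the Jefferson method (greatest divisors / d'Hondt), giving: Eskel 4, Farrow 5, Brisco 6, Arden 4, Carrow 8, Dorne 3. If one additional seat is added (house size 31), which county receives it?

Priority for the next seat is population ÷ (current seats + 1).
Priorities: Eskel 95782.400, Farrow 115939.167, Brisco 102548.286, Arden 97285.400, Carrow 107356.222, Dorne 93786.250.
Highest priority: Farrow.

Farrow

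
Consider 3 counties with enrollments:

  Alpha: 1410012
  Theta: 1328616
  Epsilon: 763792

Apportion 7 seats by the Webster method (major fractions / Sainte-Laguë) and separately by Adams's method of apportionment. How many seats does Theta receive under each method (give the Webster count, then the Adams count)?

Webster: Alpha 3, Theta 3, Epsilon 1.
Adams: Alpha 3, Theta 2, Epsilon 2.
Theta gets 3 under Webster and 2 under Adams.

3 and 2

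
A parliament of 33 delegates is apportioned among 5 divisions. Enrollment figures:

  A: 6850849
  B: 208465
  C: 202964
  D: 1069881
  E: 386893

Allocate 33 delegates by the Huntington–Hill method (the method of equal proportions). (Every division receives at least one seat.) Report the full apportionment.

With divisor 271144: modified quotas A 25.266, B 0.769, C 0.749, D 3.946, E 1.427.
Geometric-mean thresholds: A √(25·26)=25.495, B (min 1), C (min 1), D √(3·4)=3.464, E √(1·2)=1.414.
Each quota rounded against its threshold gives A 25, B 1, C 1, D 4, E 2 (total 33).

A=25, B=1, C=1, D=4, E=2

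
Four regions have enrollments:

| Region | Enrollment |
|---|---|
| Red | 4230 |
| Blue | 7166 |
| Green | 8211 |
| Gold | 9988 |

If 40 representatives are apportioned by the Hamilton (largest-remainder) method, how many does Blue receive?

Standard divisor: 29595 ÷ 40 ≈ 739.875.
Standard quotas: Red 5.7172, Blue 9.6854, Green 11.0978, Gold 13.4996.
Lower quotas: Red 5, Blue 9, Green 11, Gold 13 (sum 38, leaving 2 seats).
Remainders in descending order: Red 0.7172, Blue 0.6854, Gold 0.4996, Green 0.0978.
The surplus seats go to Red, Blue.
Blue receives 10.

10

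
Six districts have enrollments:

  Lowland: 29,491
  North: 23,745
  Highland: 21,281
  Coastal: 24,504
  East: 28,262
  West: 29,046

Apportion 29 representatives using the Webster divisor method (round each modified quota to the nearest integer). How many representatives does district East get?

5

Standard divisor 156329/29 ≈ 5390.655; standard quotas: Lowland 5.471, North 4.405, Highland 3.948, Coastal 4.546, East 5.243, West 5.388.
Rounding to the nearest integer gives 5, 4, 4, 5, 5, 5 = 28 seats, so the divisor must be adjusted.
With modified divisor 5320: modified quotas Lowland 5.543, North 4.463, Highland 4.000, Coastal 4.606, East 5.312, West 5.460.
Rounding to the nearest integer: Lowland 6, North 4, Highland 4, Coastal 5, East 5, West 5 (total 29).
East receives 5.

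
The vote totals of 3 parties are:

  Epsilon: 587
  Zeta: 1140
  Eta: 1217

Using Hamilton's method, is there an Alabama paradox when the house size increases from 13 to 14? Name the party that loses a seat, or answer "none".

At 13 seats: Epsilon 3, Zeta 5, Eta 5.
At 14 seats: Epsilon 3, Zeta 5, Eta 6.
No party's allocation decreased.

none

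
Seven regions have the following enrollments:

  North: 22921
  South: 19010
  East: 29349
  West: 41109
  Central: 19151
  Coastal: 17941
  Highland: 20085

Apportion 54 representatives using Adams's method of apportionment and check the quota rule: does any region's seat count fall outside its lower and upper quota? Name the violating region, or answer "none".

none

Standard quotas: North 7.299, South 6.054, East 9.346, West 13.092, Central 6.099, Coastal 5.713, Highland 6.396.
Adams allocation: North 7, South 6, East 9, West 13, Central 6, Coastal 6, Highland 7.
Every allocation lies between the lower and upper quota.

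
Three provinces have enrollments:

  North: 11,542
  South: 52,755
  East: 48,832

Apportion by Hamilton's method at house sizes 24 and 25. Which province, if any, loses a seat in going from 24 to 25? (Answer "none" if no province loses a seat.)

At 24 seats: North 3, South 11, East 10.
At 25 seats: North 2, South 12, East 11.
North drops from 3 to 2.

North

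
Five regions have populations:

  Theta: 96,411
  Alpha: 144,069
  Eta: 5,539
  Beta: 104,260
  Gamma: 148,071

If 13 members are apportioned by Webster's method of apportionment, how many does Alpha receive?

Standard divisor 498350/13 ≈ 38334.615; standard quotas: Theta 2.515, Alpha 3.758, Eta 0.144, Beta 2.720, Gamma 3.863.
Rounding to the nearest integer gives 3, 4, 0, 3, 4 = 14 seats, so the divisor must be adjusted.
With modified divisor 39900: modified quotas Theta 2.416, Alpha 3.611, Eta 0.139, Beta 2.613, Gamma 3.711.
Rounding to the nearest integer: Theta 2, Alpha 4, Eta 0, Beta 3, Gamma 4 (total 13).
Alpha receives 4.

4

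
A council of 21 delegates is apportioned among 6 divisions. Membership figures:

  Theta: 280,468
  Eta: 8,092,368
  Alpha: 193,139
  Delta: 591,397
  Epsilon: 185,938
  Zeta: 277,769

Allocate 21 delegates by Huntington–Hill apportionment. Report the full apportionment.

Theta=1, Eta=16, Alpha=1, Delta=1, Epsilon=1, Zeta=1

With divisor 506516: modified quotas Theta 0.554, Eta 15.977, Alpha 0.381, Delta 1.168, Epsilon 0.367, Zeta 0.548.
Geometric-mean thresholds: Theta (min 1), Eta √(15·16)=15.492, Alpha (min 1), Delta √(1·2)=1.414, Epsilon (min 1), Zeta (min 1).
Each quota rounded against its threshold gives Theta 1, Eta 16, Alpha 1, Delta 1, Epsilon 1, Zeta 1 (total 21).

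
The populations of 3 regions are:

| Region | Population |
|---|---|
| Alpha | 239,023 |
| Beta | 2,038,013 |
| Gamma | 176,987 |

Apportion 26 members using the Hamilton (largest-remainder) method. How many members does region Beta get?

22

Standard divisor: 2454023 ÷ 26 ≈ 94385.5.
Standard quotas: Alpha 2.5324, Beta 21.5924, Gamma 1.8752.
Lower quotas: Alpha 2, Beta 21, Gamma 1 (sum 24, leaving 2 seats).
Remainders in descending order: Gamma 0.8752, Beta 0.5924, Alpha 0.5324.
The surplus seats go to Gamma, Beta.
Beta receives 22.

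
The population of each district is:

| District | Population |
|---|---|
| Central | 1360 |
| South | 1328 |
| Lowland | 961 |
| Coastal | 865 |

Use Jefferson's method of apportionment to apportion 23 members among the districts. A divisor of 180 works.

With modified divisor 180: modified quotas Central 7.556, South 7.378, Lowland 5.339, Coastal 4.806.
Rounding down: Central 7, South 7, Lowland 5, Coastal 4 (total 23).

Central: 7; South: 7; Lowland: 5; Coastal: 4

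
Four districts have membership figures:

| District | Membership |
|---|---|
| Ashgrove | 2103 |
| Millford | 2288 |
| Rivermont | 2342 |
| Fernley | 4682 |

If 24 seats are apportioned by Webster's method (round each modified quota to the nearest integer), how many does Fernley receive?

Standard divisor 11415/24 ≈ 475.625; standard quotas: Ashgrove 4.422, Millford 4.811, Rivermont 4.924, Fernley 9.844.
Rounding to the nearest integer gives Ashgrove 4, Millford 5, Rivermont 5, Fernley 10 — total 24, matching the house size, so no adjustment is needed.
Fernley receives 10.

10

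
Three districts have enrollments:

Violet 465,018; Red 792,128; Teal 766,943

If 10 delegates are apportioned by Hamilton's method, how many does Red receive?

Total 2024089; standard divisor 2024089/10 ≈ 202408.9.
Standard quotas: Violet 2.2974, Red 3.9135, Teal 3.7891.
Lower quotas: Violet 2, Red 3, Teal 3 (sum 8, leaving 2 seats).
Remainders in descending order: Red 0.9135, Teal 0.7891, Violet 0.2974.
Largest remainders: Red, Teal receive the extra seats.
Red receives 4.

4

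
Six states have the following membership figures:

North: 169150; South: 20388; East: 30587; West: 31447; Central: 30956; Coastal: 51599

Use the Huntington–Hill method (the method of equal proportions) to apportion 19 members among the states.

With divisor 18882: modified quotas North 8.958, South 1.080, East 1.620, West 1.665, Central 1.639, Coastal 2.733.
Geometric-mean thresholds: North √(8·9)=8.485, South √(1·2)=1.414, East √(1·2)=1.414, West √(1·2)=1.414, Central √(1·2)=1.414, Coastal √(2·3)=2.449.
Each quota rounded against its threshold gives North 9, South 1, East 2, West 2, Central 2, Coastal 3 (total 19).

North 9, South 1, East 2, West 2, Central 2, Coastal 3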